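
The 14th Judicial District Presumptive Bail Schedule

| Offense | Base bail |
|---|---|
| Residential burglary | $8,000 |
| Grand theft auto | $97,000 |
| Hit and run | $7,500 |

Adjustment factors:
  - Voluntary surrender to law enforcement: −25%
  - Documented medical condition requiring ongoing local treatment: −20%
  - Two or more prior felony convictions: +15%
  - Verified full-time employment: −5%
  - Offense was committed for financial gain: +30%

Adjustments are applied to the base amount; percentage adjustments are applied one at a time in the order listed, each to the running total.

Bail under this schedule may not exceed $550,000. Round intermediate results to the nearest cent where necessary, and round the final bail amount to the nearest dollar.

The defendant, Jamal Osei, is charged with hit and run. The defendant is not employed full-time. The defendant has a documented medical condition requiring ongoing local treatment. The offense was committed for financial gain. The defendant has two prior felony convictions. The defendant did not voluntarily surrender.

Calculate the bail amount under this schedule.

$8,970

Base amounts from the schedule: hit and run $7,500.
Single charge. Combined base = $7,500.
Documented medical condition requiring ongoing local treatment (−20%): $7,500 × 0.8 = $6,000.
Two or more prior felony convictions (+15%): $6,000 × 1.15 = $6,900.
Offense was committed for financial gain (+30%): $6,900 × 1.3 = $8,970.
$8,970 is within the $550,000 maximum.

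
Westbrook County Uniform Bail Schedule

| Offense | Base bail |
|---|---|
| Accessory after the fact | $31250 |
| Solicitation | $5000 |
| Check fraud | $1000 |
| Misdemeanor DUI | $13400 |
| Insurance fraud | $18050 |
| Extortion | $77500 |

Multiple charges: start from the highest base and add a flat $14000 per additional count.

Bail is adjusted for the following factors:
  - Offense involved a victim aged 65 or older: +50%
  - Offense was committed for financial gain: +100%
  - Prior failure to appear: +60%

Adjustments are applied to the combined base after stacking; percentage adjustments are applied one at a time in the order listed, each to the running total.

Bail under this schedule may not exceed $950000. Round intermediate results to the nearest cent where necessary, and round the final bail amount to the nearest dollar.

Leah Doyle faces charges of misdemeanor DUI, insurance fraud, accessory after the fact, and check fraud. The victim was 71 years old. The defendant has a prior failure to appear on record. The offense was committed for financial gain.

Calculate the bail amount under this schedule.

$351600

Base amounts from the schedule: misdemeanor DUI $13400; insurance fraud $18050; accessory after the fact $31250; check fraud $1000.
Stacking rule: highest base plus $14000 per additional charge. Highest is accessory after the fact at $31250; 3 additional charges → +$42000. Combined base = $73250.
Offense involved a victim aged 65 or older (+50%): $73250 × 1.5 = $109875.
Offense was committed for financial gain (+100%): $109875 × 2 = $219750.
Prior failure to appear (+60%): $219750 × 1.6 = $351600.
$351600 is within the $950000 maximum.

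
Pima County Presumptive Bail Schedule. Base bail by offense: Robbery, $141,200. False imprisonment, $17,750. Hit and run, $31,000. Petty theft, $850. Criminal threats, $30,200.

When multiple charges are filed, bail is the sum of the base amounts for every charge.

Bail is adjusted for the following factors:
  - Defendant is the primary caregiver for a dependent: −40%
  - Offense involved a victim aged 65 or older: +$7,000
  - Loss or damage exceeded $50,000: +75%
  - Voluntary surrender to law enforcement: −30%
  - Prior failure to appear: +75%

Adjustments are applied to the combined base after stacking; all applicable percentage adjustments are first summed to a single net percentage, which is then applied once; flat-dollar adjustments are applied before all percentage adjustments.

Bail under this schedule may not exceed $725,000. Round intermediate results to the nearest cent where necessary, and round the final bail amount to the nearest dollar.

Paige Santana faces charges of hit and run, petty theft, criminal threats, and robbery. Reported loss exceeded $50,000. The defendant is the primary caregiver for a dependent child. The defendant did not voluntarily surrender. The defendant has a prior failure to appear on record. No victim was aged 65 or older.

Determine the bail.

$426,825

Base amounts from the schedule: hit and run $31,000; petty theft $850; criminal threats $30,200; robbery $141,200.
Stacking rule: sum of all bases. $31,000 + $850 + $30,200 + $141,200 = $203,250.
Net percentage adjustment: −40% +75% +75% = +110%. $203,250 × 2.1 = $426,825.
$426,825 is within the $725,000 maximum.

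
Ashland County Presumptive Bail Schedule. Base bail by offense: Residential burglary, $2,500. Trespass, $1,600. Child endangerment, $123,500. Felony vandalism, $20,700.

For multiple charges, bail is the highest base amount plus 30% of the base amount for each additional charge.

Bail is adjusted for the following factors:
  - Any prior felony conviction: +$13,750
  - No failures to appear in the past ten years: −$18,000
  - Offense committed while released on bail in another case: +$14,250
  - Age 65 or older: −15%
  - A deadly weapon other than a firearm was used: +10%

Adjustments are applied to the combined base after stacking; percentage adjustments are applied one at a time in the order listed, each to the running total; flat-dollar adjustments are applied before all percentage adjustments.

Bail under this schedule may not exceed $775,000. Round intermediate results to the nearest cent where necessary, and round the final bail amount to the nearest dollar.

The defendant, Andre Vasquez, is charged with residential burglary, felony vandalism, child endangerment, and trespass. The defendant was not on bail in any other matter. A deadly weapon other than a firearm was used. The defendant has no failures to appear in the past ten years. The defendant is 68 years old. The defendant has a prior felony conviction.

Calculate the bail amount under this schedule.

$118,455

Base amounts from the schedule: residential burglary $2,500; felony vandalism $20,700; child endangerment $123,500; trespass $1,600.
Stacking rule: highest base plus 30% of each additional charge. Highest is child endangerment at $123,500. Additional: $2,500 × 30% = $750; $20,700 × 30% = $6,210; $1,600 × 30% = $480. Combined base = $123,500 + $7,440 = $130,940.
Any prior felony conviction (+$13,750 flat): $130,940 + $13,750 = $144,690.
No failures to appear in the past ten years (−$18,000 flat): $144,690 − $18,000 = $126,690.
Age 65 or older (−15%): $126,690 × 0.85 = $107,686.50.
A deadly weapon other than a firearm was used (+10%): $107,686.50 × 1.1 = $118,455.15.
$118,455.15 is within the $775,000 maximum.
Rounded to the nearest dollar: $118,455.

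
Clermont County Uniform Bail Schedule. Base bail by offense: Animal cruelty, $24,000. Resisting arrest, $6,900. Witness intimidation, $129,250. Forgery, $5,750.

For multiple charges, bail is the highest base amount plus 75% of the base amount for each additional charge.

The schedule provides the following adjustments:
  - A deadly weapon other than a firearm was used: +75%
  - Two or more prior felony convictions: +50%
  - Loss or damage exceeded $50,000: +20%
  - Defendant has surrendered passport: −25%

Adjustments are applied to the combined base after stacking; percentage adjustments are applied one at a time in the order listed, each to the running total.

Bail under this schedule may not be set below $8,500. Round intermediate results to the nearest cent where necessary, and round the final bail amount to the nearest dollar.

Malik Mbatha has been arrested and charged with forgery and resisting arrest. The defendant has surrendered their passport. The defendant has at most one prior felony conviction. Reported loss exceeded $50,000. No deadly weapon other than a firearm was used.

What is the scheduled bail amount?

$10,091

Base amounts from the schedule: forgery $5,750; resisting arrest $6,900.
Stacking rule: highest base plus 75% of each additional charge. Highest is resisting arrest at $6,900. Additional: $5,750 × 75% = $4,312.50. Combined base = $6,900 + $4,312.50 = $11,212.50.
Loss or damage exceeded $50,000 (+20%): $11,212.50 × 1.2 = $13,455.
Defendant has surrendered passport (−25%): $13,455 × 0.75 = $10,091.25.
$10,091.25 is at or above the $8,500 minimum.
Rounded to the nearest dollar: $10,091.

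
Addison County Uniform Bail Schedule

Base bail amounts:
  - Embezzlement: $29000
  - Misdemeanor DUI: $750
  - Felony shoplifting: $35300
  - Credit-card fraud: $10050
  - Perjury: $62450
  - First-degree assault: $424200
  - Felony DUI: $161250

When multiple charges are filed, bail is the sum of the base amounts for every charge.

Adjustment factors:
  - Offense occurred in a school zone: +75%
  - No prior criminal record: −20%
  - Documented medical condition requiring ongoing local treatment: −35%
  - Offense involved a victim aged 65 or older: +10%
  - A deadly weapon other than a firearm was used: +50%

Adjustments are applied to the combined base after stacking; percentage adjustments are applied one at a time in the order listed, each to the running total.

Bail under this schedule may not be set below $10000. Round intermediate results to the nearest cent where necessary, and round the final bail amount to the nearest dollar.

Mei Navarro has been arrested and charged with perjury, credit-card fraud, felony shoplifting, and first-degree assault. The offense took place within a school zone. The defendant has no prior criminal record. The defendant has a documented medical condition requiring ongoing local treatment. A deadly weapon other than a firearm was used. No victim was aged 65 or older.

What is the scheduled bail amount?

$726180

Base amounts from the schedule: perjury $62450; credit-card fraud $10050; felony shoplifting $35300; first-degree assault $424200.
Stacking rule: sum of all bases. $62450 + $10050 + $35300 + $424200 = $532000.
Offense occurred in a school zone (+75%): $532000 × 1.75 = $931000.
No prior criminal record (−20%): $931000 × 0.8 = $744800.
Documented medical condition requiring ongoing local treatment (−35%): $744800 × 0.65 = $484120.
A deadly weapon other than a firearm was used (+50%): $484120 × 1.5 = $726180.
$726180 is at or above the $10000 minimum.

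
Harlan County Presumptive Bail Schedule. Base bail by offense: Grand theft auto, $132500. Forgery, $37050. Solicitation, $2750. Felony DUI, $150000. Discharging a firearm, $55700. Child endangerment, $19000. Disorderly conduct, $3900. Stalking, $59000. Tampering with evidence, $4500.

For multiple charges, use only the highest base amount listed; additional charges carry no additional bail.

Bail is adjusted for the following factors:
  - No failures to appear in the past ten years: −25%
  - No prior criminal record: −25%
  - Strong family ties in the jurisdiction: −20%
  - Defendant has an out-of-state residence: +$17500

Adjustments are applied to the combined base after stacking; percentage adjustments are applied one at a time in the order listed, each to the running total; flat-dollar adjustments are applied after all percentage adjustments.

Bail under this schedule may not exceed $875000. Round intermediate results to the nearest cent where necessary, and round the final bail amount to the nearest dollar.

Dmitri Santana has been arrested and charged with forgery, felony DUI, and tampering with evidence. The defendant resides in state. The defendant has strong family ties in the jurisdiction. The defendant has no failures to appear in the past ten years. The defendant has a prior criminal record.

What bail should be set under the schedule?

Base amounts from the schedule: forgery $37050; felony DUI $150000; tampering with evidence $4500.
Stacking rule: use the highest base only. Highest is felony DUI at $150000. Combined base = $150000.
No failures to appear in the past ten years (−25%): $150000 × 0.75 = $112500.
Strong family ties in the jurisdiction (−20%): $112500 × 0.8 = $90000.
$90000 is within the $875000 maximum.

$90000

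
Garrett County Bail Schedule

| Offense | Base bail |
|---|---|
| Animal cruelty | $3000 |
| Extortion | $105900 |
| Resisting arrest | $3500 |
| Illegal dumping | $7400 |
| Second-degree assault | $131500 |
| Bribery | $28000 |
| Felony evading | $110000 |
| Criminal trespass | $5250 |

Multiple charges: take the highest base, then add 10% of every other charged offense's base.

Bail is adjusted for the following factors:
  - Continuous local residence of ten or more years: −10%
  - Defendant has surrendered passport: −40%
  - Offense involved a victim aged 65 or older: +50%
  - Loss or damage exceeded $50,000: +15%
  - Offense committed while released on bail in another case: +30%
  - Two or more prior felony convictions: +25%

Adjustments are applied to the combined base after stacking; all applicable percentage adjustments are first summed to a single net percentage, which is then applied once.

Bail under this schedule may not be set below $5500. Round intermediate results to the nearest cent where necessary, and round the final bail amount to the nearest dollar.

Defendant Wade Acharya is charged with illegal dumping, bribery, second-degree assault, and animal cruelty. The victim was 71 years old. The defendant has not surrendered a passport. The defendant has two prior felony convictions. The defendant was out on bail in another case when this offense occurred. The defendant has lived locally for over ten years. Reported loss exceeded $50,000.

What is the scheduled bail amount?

$284214

Base amounts from the schedule: illegal dumping $7400; bribery $28000; second-degree assault $131500; animal cruelty $3000.
Stacking rule: highest base plus 10% of each additional charge. Highest is second-degree assault at $131500. Additional: $7400 × 10% = $740; $28000 × 10% = $2800; $3000 × 10% = $300. Combined base = $131500 + $3840 = $135340.
Net percentage adjustment: −10% +50% +15% +30% +25% = +110%. $135340 × 2.1 = $284214.
$284214 is at or above the $5500 minimum.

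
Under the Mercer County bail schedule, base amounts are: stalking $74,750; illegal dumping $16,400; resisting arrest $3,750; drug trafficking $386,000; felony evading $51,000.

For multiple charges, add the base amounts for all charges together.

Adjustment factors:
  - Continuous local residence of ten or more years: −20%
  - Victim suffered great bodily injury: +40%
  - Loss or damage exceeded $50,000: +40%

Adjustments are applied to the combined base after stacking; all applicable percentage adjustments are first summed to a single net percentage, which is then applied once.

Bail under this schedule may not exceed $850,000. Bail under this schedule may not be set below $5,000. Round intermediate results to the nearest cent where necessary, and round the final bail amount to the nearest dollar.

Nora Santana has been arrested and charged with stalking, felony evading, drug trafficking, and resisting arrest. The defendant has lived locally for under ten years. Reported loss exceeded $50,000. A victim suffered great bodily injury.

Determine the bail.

$850,000

Base amounts from the schedule: stalking $74,750; felony evading $51,000; drug trafficking $386,000; resisting arrest $3,750.
Stacking rule: sum of all bases. $74,750 + $51,000 + $386,000 + $3,750 = $515,500.
Net percentage adjustment: +40% +40% = +80%. $515,500 × 1.8 = $927,900.
Result $927,900 exceeds the maximum of $850,000; bail is capped at $850,000.
$850,000 is at or above the $5,000 minimum.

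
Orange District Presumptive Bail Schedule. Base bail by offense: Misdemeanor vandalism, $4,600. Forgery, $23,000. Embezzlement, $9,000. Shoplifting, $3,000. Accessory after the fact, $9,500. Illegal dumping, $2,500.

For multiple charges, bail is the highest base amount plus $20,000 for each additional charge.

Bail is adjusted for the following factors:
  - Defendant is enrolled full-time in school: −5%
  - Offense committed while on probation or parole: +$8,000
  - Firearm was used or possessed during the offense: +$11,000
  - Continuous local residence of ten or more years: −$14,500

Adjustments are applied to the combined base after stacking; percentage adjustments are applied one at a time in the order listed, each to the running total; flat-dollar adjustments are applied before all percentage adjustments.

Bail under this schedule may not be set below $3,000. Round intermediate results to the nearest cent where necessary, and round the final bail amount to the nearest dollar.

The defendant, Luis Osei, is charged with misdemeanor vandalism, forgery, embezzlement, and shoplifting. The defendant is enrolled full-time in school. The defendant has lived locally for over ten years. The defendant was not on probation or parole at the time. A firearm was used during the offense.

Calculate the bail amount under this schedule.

Base amounts from the schedule: misdemeanor vandalism $4,600; forgery $23,000; embezzlement $9,000; shoplifting $3,000.
Stacking rule: highest base plus $20,000 per additional charge. Highest is forgery at $23,000; 3 additional charges → +$60,000. Combined base = $83,000.
Firearm was used or possessed during the offense (+$11,000 flat): $83,000 + $11,000 = $94,000.
Continuous local residence of ten or more years (−$14,500 flat): $94,000 − $14,500 = $79,500.
Defendant is enrolled full-time in school (−5%): $79,500 × 0.95 = $75,525.
$75,525 is at or above the $3,000 minimum.

$75,525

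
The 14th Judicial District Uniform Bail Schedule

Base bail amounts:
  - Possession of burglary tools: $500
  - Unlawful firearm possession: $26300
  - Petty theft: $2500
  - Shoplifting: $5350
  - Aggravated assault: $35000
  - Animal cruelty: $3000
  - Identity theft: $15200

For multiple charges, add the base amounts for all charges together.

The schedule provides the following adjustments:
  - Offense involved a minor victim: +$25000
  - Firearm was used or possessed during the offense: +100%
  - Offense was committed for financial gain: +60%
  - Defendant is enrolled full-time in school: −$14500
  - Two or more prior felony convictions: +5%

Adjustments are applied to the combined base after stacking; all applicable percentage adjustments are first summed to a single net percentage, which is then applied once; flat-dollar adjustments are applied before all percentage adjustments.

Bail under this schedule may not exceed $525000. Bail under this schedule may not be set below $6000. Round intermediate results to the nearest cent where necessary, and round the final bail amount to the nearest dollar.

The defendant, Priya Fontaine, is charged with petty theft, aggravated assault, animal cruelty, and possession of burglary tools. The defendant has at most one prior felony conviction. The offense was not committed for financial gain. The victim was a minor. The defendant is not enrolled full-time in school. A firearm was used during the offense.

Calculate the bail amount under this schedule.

Base amounts from the schedule: petty theft $2500; aggravated assault $35000; animal cruelty $3000; possession of burglary tools $500.
Stacking rule: sum of all bases. $2500 + $35000 + $3000 + $500 = $41000.
Offense involved a minor victim (+$25000 flat): $41000 + $25000 = $66000.
Firearm was used or possessed during the offense (+100%): $66000 × 2 = $132000.
$132000 is within the $525000 maximum.
$132000 is at or above the $6000 minimum.

$132000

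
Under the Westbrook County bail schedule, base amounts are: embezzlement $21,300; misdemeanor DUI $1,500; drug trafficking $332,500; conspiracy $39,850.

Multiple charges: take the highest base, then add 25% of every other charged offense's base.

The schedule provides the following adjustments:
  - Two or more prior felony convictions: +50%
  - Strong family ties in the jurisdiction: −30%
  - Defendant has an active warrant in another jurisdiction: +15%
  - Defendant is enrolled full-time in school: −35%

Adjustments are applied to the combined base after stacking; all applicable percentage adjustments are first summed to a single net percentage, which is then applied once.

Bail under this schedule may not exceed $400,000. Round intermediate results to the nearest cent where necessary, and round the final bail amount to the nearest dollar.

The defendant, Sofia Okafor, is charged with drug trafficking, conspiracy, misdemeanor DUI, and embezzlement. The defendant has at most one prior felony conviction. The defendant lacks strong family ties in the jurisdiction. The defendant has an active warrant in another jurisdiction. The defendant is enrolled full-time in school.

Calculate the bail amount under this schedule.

Base amounts from the schedule: drug trafficking $332,500; conspiracy $39,850; misdemeanor DUI $1,500; embezzlement $21,300.
Stacking rule: highest base plus 25% of each additional charge. Highest is drug trafficking at $332,500. Additional: $39,850 × 25% = $9,962.50; $1,500 × 25% = $375; $21,300 × 25% = $5,325. Combined base = $332,500 + $15,662.50 = $348,162.50.
Net percentage adjustment: +15% −35% = −20%. $348,162.50 × 0.8 = $278,530.
$278,530 is within the $400,000 maximum.

$278,530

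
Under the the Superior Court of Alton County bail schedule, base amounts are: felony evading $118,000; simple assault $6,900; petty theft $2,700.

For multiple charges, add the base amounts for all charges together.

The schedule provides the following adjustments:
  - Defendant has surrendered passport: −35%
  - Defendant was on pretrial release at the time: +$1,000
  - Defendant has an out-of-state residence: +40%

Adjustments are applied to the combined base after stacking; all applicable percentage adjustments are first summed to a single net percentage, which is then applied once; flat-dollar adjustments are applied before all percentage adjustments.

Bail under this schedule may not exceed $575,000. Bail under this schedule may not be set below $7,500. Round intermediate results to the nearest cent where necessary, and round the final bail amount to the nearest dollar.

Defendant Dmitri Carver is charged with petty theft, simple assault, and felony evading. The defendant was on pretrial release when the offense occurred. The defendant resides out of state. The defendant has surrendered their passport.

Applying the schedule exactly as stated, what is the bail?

Base amounts from the schedule: petty theft $2,700; simple assault $6,900; felony evading $118,000.
Stacking rule: sum of all bases. $2,700 + $6,900 + $118,000 = $127,600.
Defendant was on pretrial release at the time (+$1,000 flat): $127,600 + $1,000 = $128,600.
Net percentage adjustment: −35% +40% = +5%. $128,600 × 1.05 = $135,030.
$135,030 is within the $575,000 maximum.
$135,030 is at or above the $7,500 minimum.

$135,030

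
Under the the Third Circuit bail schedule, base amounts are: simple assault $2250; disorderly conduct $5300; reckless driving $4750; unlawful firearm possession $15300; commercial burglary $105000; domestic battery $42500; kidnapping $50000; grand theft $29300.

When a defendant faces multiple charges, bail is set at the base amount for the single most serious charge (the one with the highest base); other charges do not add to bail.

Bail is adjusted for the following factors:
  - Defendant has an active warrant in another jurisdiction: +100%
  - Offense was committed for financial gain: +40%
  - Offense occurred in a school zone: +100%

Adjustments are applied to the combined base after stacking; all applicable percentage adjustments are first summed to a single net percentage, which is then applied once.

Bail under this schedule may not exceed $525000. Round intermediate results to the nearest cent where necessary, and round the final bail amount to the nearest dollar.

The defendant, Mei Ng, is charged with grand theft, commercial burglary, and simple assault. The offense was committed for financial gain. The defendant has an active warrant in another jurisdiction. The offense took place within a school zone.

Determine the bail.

$357000

Base amounts from the schedule: grand theft $29300; commercial burglary $105000; simple assault $2250.
Stacking rule: use the highest base only. Highest is commercial burglary at $105000. Combined base = $105000.
Net percentage adjustment: +100% +40% +100% = +240%. $105000 × 3.4 = $357000.
$357000 is within the $525000 maximum.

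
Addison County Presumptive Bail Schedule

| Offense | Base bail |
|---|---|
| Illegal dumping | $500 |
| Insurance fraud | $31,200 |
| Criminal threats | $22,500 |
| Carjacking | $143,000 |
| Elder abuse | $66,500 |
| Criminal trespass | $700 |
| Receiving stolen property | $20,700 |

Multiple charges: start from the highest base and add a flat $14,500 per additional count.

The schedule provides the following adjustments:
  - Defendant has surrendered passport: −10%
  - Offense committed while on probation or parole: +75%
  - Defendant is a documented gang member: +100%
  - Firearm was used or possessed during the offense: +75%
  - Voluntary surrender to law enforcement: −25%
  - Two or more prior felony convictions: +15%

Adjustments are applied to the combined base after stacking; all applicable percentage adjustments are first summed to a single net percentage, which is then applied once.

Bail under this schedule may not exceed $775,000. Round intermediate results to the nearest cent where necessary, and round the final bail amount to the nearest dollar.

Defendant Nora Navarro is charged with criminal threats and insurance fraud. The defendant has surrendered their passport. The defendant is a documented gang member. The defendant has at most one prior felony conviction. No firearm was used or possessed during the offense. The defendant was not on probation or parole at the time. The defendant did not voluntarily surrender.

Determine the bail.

Base amounts from the schedule: criminal threats $22,500; insurance fraud $31,200.
Stacking rule: highest base plus $14,500 per additional charge. Highest is insurance fraud at $31,200; 1 additional charge → +$14,500. Combined base = $45,700.
Net percentage adjustment: −10% +100% = +90%. $45,700 × 1.9 = $86,830.
$86,830 is within the $775,000 maximum.

$86,830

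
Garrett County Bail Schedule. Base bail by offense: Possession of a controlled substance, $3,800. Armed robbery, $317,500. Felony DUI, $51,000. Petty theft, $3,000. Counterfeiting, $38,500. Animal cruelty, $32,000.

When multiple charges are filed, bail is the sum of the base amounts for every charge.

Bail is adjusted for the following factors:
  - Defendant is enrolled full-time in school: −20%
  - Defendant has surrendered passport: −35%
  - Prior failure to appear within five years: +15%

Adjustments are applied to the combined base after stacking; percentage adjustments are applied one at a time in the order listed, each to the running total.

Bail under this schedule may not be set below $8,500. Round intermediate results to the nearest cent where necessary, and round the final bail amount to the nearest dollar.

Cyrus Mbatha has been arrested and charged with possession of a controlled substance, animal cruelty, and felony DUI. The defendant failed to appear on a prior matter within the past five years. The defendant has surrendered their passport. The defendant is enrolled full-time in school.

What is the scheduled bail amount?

Base amounts from the schedule: possession of a controlled substance $3,800; animal cruelty $32,000; felony DUI $51,000.
Stacking rule: sum of all bases. $3,800 + $32,000 + $51,000 = $86,800.
Defendant is enrolled full-time in school (−20%): $86,800 × 0.8 = $69,440.
Defendant has surrendered passport (−35%): $69,440 × 0.65 = $45,136.
Prior failure to appear within five years (+15%): $45,136 × 1.15 = $51,906.40.
$51,906.40 is at or above the $8,500 minimum.
Rounded to the nearest dollar: $51,906.

$51,906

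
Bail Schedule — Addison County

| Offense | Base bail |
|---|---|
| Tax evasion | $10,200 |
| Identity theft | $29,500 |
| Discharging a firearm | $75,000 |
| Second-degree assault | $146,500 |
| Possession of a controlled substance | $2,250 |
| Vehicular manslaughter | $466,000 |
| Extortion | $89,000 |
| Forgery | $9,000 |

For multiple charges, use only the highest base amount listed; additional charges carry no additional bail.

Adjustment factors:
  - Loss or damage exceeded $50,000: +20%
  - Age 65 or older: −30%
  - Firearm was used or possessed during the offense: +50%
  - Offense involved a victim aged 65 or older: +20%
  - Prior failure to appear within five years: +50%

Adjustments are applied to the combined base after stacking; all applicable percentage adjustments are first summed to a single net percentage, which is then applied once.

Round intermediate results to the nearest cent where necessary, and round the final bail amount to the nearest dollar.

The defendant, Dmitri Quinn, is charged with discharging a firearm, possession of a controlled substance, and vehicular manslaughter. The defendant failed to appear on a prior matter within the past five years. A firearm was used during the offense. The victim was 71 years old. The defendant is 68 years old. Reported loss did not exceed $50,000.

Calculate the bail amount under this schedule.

Base amounts from the schedule: discharging a firearm $75,000; possession of a controlled substance $2,250; vehicular manslaughter $466,000.
Stacking rule: use the highest base only. Highest is vehicular manslaughter at $466,000. Combined base = $466,000.
Net percentage adjustment: −30% +50% +20% +50% = +90%. $466,000 × 1.9 = $885,400.

$885,400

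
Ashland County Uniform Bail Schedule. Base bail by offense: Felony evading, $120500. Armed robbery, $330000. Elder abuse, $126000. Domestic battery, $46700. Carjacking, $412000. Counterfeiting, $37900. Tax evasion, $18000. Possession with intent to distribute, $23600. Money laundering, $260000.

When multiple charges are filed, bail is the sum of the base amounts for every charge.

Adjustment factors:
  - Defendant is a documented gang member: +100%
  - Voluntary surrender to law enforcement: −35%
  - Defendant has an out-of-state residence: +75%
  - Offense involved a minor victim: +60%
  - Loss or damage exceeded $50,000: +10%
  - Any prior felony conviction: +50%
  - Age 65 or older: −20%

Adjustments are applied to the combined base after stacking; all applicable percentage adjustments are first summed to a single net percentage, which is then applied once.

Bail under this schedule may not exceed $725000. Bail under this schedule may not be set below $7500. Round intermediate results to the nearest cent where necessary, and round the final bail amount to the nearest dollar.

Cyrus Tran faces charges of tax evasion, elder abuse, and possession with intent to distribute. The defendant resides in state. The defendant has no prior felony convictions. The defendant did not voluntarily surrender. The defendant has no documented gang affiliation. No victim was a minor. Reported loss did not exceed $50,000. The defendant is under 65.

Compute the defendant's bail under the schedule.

$167600

Base amounts from the schedule: tax evasion $18000; elder abuse $126000; possession with intent to distribute $23600.
Stacking rule: sum of all bases. $18000 + $126000 + $23600 = $167600.
No adjustment factors apply to this defendant.
$167600 is within the $725000 maximum.
$167600 is at or above the $7500 minimum.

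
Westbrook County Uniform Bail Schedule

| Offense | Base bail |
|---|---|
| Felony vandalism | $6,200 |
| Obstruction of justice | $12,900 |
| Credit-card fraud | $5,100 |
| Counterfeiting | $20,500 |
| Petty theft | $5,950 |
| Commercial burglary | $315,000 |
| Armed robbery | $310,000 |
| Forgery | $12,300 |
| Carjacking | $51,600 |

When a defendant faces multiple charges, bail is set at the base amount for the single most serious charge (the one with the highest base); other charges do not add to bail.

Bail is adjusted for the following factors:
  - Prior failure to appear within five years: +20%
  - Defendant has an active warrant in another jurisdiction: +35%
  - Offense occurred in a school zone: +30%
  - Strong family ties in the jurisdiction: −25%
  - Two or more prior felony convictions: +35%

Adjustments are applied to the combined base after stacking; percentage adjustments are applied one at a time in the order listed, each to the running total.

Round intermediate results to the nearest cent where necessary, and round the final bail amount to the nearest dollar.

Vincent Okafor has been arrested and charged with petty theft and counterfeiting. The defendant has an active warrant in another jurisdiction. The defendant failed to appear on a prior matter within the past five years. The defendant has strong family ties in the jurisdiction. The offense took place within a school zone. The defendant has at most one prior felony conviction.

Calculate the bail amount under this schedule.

Base amounts from the schedule: petty theft $5,950; counterfeiting $20,500.
Stacking rule: use the highest base only. Highest is counterfeiting at $20,500. Combined base = $20,500.
Prior failure to appear within five years (+20%): $20,500 × 1.2 = $24,600.
Defendant has an active warrant in another jurisdiction (+35%): $24,600 × 1.35 = $33,210.
Offense occurred in a school zone (+30%): $33,210 × 1.3 = $43,173.
Strong family ties in the jurisdiction (−25%): $43,173 × 0.75 = $32,379.75.
Rounded to the nearest dollar: $32,380.

$32,380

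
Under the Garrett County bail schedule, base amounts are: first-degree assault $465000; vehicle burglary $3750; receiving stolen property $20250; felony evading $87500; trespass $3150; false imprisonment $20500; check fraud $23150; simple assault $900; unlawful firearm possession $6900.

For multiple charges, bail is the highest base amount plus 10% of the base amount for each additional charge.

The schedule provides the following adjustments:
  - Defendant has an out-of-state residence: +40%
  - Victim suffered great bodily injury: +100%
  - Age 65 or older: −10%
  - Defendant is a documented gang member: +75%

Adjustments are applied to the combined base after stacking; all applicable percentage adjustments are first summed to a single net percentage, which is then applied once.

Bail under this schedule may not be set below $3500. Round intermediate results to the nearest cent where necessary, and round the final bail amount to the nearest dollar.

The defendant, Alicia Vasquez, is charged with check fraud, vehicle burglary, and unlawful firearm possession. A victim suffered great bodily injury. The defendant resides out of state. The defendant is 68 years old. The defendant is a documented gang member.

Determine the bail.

Base amounts from the schedule: check fraud $23150; vehicle burglary $3750; unlawful firearm possession $6900.
Stacking rule: highest base plus 10% of each additional charge. Highest is check fraud at $23150. Additional: $3750 × 10% = $375; $6900 × 10% = $690. Combined base = $23150 + $1065 = $24215.
Net percentage adjustment: +40% +100% −10% +75% = +205%. $24215 × 3.05 = $73855.75.
$73855.75 is at or above the $3500 minimum.
Rounded to the nearest dollar: $73856.

$73856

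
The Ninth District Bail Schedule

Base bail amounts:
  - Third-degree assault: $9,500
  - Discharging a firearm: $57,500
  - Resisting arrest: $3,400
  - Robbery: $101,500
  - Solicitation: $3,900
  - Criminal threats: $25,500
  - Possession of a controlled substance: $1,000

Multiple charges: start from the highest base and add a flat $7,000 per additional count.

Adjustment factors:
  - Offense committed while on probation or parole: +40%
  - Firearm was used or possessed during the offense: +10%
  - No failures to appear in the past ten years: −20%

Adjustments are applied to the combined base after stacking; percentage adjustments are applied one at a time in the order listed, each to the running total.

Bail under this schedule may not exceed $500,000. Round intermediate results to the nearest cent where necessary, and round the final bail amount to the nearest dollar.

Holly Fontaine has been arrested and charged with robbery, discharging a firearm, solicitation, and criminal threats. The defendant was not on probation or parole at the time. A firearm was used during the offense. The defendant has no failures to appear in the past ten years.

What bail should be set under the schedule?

$107,800

Base amounts from the schedule: robbery $101,500; discharging a firearm $57,500; solicitation $3,900; criminal threats $25,500.
Stacking rule: highest base plus $7,000 per additional charge. Highest is robbery at $101,500; 3 additional charges → +$21,000. Combined base = $122,500.
Firearm was used or possessed during the offense (+10%): $122,500 × 1.1 = $134,750.
No failures to appear in the past ten years (−20%): $134,750 × 0.8 = $107,800.
$107,800 is within the $500,000 maximum.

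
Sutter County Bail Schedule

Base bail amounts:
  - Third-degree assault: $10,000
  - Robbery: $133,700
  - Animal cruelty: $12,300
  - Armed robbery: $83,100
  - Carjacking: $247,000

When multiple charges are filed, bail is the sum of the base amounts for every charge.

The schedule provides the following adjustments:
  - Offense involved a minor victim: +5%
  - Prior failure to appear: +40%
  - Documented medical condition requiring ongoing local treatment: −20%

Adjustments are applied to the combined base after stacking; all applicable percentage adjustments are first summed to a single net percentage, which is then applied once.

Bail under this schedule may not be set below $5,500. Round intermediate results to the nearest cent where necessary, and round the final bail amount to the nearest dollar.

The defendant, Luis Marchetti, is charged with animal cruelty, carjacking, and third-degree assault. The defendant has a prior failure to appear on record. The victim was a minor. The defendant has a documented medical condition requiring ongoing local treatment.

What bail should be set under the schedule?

Base amounts from the schedule: animal cruelty $12,300; carjacking $247,000; third-degree assault $10,000.
Stacking rule: sum of all bases. $12,300 + $247,000 + $10,000 = $269,300.
Net percentage adjustment: +5% +40% −20% = +25%. $269,300 × 1.25 = $336,625.
$336,625 is at or above the $5,500 minimum.

$336,625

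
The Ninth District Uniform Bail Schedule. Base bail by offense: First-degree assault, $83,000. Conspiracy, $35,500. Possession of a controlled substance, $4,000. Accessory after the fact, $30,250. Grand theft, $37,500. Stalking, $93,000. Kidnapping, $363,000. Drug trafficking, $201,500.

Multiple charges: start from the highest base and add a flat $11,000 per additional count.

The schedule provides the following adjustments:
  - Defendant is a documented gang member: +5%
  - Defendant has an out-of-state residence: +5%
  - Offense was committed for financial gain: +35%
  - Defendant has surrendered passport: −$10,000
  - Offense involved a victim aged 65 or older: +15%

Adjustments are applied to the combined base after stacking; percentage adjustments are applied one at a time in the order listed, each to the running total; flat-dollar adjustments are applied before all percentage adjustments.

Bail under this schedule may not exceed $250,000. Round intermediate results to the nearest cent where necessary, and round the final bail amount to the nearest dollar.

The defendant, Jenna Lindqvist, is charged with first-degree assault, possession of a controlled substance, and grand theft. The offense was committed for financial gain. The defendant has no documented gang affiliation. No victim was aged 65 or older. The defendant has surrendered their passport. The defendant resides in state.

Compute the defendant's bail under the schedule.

Base amounts from the schedule: first-degree assault $83,000; possession of a controlled substance $4,000; grand theft $37,500.
Stacking rule: highest base plus $11,000 per additional charge. Highest is first-degree assault at $83,000; 2 additional charges → +$22,000. Combined base = $105,000.
Defendant has surrendered passport (−$10,000 flat): $105,000 − $10,000 = $95,000.
Offense was committed for financial gain (+35%): $95,000 × 1.35 = $128,250.
$128,250 is within the $250,000 maximum.

$128,250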